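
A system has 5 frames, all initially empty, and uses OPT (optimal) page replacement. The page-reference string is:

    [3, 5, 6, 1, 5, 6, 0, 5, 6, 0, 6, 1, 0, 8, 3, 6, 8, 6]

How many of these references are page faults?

6

3 -> miss, frames [3]
5 -> miss, frames [3, 5]
6 -> miss, frames [3, 5, 6]
1 -> miss, frames [3, 5, 6, 1]
5 -> hit
6 -> hit
0 -> miss, frames [3, 5, 6, 1, 0]
5 -> hit
6 -> hit
0 -> hit
6 -> hit
1 -> hit
0 -> hit
8 -> miss, evict 0, frames [3, 5, 6, 1, 8]
3 -> hit
6 -> hit
8 -> hit
6 -> hit
Page faults: 6.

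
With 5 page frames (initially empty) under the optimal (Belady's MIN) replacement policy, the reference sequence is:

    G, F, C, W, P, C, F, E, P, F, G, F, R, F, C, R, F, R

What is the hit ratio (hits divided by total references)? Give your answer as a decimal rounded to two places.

G → miss, frames {G}
F → miss, frames {G,F}
C → miss, frames {G,F,C}
W → miss, frames {G,F,C,W}
P → miss, frames {G,F,C,W,P}
C → hit
F → hit
E → miss, evict W, frames {G,F,C,P,E}
P → hit
F → hit
G → hit
F → hit
R → miss, evict E, frames {G,F,C,P,R}
F → hit
C → hit
R → hit
F → hit
R → hit
Hits: 11 of 18 references → 11/18 = 0.6111.

0.61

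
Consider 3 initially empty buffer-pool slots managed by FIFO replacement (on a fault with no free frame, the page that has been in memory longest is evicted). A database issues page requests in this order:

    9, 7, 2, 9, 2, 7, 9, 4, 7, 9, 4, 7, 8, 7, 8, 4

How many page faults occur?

9 → fault, frames (9)
7 → fault, frames (9 7)
2 → fault, frames (9 7 2)
9 → hit
2 → hit
7 → hit
9 → hit
4 → fault, evict 9, frames (7 2 4)
7 → hit
9 → fault, evict 7, frames (2 4 9)
4 → hit
7 → fault, evict 2, frames (4 9 7)
8 → fault, evict 4, frames (9 7 8)
7 → hit
8 → hit
4 → fault, evict 9, frames (7 8 4)
Page faults: 8.

8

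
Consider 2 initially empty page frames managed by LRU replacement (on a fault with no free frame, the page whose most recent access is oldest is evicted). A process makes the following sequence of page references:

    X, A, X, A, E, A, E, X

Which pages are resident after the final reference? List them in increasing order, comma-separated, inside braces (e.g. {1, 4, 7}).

{E, X}

X → fault, frames [X]
A → fault, frames [X, A]
X → hit
A → hit
E → fault, evict X, frames [A, E]
A → hit
E → hit
X → fault, evict A, frames [E, X]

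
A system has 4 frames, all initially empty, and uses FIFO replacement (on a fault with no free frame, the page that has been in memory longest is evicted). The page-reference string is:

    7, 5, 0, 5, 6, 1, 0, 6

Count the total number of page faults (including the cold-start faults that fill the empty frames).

5

7: miss, frames [7]
5: miss, frames [7, 5]
0: miss, frames [7, 5, 0]
5: hit
6: miss, frames [7, 5, 0, 6]
1: miss, evict 7, frames [5, 0, 6, 1]
0: hit
6: hit
Page faults: 5.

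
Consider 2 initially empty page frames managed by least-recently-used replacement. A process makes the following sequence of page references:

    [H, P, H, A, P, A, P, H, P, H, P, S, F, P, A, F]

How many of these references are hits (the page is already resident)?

H → miss, frames (H)
P → miss, frames (H P)
H → hit
A → miss, evict P, frames (H A)
P → miss, evict H, frames (A P)
A → hit
P → hit
H → miss, evict A, frames (P H)
P → hit
H → hit
P → hit
S → miss, evict H, frames (P S)
F → miss, evict P, frames (S F)
P → miss, evict S, frames (F P)
A → miss, evict F, frames (P A)
F → miss, evict P, frames (A F)
Hits: 6.

6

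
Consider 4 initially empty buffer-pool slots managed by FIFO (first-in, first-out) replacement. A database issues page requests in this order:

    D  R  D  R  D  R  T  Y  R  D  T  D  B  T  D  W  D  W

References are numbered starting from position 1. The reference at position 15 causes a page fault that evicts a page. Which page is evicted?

R

pos 1: D -> fault, frames {D}
pos 2: R -> fault, frames {D,R}
pos 3: D -> hit
pos 4: R -> hit
pos 5: D -> hit
pos 6: R -> hit
pos 7: T -> fault, frames {D,R,T}
pos 8: Y -> fault, frames {D,R,T,Y}
pos 9: R -> hit
pos 10: D -> hit
pos 11: T -> hit
pos 12: D -> hit
pos 13: B -> fault, evict D, frames {R,T,Y,B}
pos 14: T -> hit
pos 15: D -> fault, evict R, frames {T,Y,B,D}
At position 15, page R is evicted.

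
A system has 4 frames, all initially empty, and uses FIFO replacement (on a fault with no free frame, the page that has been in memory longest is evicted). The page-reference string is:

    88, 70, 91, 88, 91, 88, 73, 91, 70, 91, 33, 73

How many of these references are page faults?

88: miss, frames [88]
70: miss, frames [88, 70]
91: miss, frames [88, 70, 91]
88: hit
91: hit
88: hit
73: miss, frames [88, 70, 91, 73]
91: hit
70: hit
91: hit
33: miss, evict 88, frames [70, 91, 73, 33]
73: hit
Page faults: 5.

5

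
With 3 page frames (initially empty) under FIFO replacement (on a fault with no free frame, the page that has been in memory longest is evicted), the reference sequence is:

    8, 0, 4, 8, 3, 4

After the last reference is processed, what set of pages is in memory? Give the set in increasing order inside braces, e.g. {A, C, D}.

8 -> miss, frames [8]
0 -> miss, frames [8, 0]
4 -> miss, frames [8, 0, 4]
8 -> hit
3 -> miss, evict 8, frames [0, 4, 3]
4 -> hit

{0, 3, 4}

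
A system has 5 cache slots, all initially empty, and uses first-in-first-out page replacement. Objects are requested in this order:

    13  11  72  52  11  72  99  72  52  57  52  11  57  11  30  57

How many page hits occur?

13 -> miss, frames {13}
11 -> miss, frames {13,11}
72 -> miss, frames {13,11,72}
52 -> miss, frames {13,11,72,52}
11 -> hit
72 -> hit
99 -> miss, frames {13,11,72,52,99}
72 -> hit
52 -> hit
57 -> miss, evict 13, frames {11,72,52,99,57}
52 -> hit
11 -> hit
57 -> hit
11 -> hit
30 -> miss, evict 11, frames {72,52,99,57,30}
57 -> hit
Hits: 9.

9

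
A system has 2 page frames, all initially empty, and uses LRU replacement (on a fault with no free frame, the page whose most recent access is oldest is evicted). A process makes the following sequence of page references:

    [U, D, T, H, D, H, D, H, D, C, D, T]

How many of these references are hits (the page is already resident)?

5

U -> miss, frames (U)
D -> miss, frames (U D)
T -> miss, evict U, frames (D T)
H -> miss, evict D, frames (T H)
D -> miss, evict T, frames (H D)
H -> hit
D -> hit
H -> hit
D -> hit
C -> miss, evict H, frames (D C)
D -> hit
T -> miss, evict C, frames (D T)
Hits: 5.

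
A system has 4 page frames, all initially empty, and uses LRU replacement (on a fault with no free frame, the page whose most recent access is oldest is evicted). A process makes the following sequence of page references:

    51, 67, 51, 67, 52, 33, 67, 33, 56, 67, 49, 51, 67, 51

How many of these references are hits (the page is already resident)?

7

51 → fault, frames [51]
67 → fault, frames [51, 67]
51 → hit
67 → hit
52 → fault, frames [51, 67, 52]
33 → fault, frames [51, 67, 52, 33]
67 → hit
33 → hit
56 → fault, evict 51, frames [52, 67, 33, 56]
67 → hit
49 → fault, evict 52, frames [33, 56, 67, 49]
51 → fault, evict 33, frames [56, 67, 49, 51]
67 → hit
51 → hit
Hits: 7.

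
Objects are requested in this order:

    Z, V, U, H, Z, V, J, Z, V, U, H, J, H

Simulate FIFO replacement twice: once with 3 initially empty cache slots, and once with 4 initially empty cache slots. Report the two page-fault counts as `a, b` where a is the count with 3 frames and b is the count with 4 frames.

3 frames: F F F F F F F . . F F . . → 9 faults.
4 frames: F F F F . . F F F F F F . → 10 faults.
10 > 9: adding a frame increased faults — Belady's anomaly.

9, 10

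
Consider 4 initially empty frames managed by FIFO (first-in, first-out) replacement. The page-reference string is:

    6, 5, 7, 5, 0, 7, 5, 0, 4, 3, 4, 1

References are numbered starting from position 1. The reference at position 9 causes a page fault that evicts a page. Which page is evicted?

pos 1: 6 → fault, frames (6)
pos 2: 5 → fault, frames (6 5)
pos 3: 7 → fault, frames (6 5 7)
pos 4: 5 → hit
pos 5: 0 → fault, frames (6 5 7 0)
pos 6: 7 → hit
pos 7: 5 → hit
pos 8: 0 → hit
pos 9: 4 → fault, evict 6, frames (5 7 0 4)
At position 9, page 6 is evicted.

6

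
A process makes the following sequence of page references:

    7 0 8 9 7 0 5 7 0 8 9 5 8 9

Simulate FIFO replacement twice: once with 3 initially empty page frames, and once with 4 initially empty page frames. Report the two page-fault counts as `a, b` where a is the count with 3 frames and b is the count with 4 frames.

9, 10

3 frames: F F F F F F F . . F F . . . → 9 faults.
4 frames: F F F F . . F F F F F F . . → 10 faults.
10 > 9: adding a frame increased faults — Belady's anomaly.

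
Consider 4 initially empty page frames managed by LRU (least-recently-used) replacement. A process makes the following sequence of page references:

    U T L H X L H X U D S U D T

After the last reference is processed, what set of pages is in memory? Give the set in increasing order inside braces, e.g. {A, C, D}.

{D, S, T, U}

U → fault, frames [U]
T → fault, frames [U, T]
L → fault, frames [U, T, L]
H → fault, frames [U, T, L, H]
X → fault, evict U, frames [T, L, H, X]
L → hit
H → hit
X → hit
U → fault, evict T, frames [L, H, X, U]
D → fault, evict L, frames [H, X, U, D]
S → fault, evict H, frames [X, U, D, S]
U → hit
D → hit
T → fault, evict X, frames [S, U, D, T]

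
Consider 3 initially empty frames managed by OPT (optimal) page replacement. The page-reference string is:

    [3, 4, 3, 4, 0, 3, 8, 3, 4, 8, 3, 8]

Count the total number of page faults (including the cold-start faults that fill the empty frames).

4

3 → miss, frames (3)
4 → miss, frames (3 4)
3 → hit
4 → hit
0 → miss, frames (3 4 0)
3 → hit
8 → miss, evict 0, frames (3 4 8)
3 → hit
4 → hit
8 → hit
3 → hit
8 → hit
Page faults: 4.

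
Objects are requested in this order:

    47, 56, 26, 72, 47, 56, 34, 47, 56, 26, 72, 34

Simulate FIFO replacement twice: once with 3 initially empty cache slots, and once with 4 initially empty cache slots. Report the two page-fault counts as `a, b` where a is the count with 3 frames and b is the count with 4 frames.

3 frames: F F F F F F F . . F F . → 9 faults.
4 frames: F F F F . . F F F F F F → 10 faults.
10 > 9: adding a frame increased faults — Belady's anomaly.

9, 10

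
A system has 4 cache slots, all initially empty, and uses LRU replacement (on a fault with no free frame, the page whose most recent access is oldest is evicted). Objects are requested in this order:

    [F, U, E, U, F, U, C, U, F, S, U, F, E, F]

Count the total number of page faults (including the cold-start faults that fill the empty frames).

6

F -> fault, frames {F}
U -> fault, frames {F,U}
E -> fault, frames {F,U,E}
U -> hit
F -> hit
U -> hit
C -> fault, frames {E,F,U,C}
U -> hit
F -> hit
S -> fault, evict E, frames {C,U,F,S}
U -> hit
F -> hit
E -> fault, evict C, frames {S,U,F,E}
F -> hit
Page faults: 6.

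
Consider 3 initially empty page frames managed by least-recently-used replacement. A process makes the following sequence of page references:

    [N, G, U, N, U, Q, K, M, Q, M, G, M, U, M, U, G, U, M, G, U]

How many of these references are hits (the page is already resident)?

N: fault, frames [N]
G: fault, frames [N, G]
U: fault, frames [N, G, U]
N: hit
U: hit
Q: fault, evict G, frames [N, U, Q]
K: fault, evict N, frames [U, Q, K]
M: fault, evict U, frames [Q, K, M]
Q: hit
M: hit
G: fault, evict K, frames [Q, M, G]
M: hit
U: fault, evict Q, frames [G, M, U]
M: hit
U: hit
G: hit
U: hit
M: hit
G: hit
U: hit
Hits: 12.

12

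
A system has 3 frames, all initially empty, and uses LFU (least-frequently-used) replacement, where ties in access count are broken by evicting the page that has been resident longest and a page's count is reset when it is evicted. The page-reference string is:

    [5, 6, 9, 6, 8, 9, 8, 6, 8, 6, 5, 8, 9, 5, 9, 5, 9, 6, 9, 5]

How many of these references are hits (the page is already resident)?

9

5 → miss, frames [5]
6 → miss, frames [5, 6]
9 → miss, frames [5, 6, 9]
6 → hit
8 → miss, evict 5, frames [6, 9, 8]
9 → hit
8 → hit
6 → hit
8 → hit
6 → hit
5 → miss, evict 9, frames [6, 8, 5]
8 → hit
9 → miss, evict 5, frames [6, 8, 9]
5 → miss, evict 9, frames [6, 8, 5]
9 → miss, evict 5, frames [6, 8, 9]
5 → miss, evict 9, frames [6, 8, 5]
9 → miss, evict 5, frames [6, 8, 9]
6 → hit
9 → hit
5 → miss, evict 9, frames [6, 8, 5]
Hits: 9.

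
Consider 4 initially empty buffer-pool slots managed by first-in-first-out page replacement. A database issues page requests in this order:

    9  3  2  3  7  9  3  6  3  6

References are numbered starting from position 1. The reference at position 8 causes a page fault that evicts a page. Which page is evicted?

9

pos 1: 9: miss, frames (9)
pos 2: 3: miss, frames (9 3)
pos 3: 2: miss, frames (9 3 2)
pos 4: 3: hit
pos 5: 7: miss, frames (9 3 2 7)
pos 6: 9: hit
pos 7: 3: hit
pos 8: 6: miss, evict 9, frames (3 2 7 6)
At position 8, page 9 is evicted.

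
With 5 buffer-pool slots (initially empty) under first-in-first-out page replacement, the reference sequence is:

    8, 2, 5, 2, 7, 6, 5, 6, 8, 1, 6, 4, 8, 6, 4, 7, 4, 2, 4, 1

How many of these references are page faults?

9

8 -> miss, frames {8}
2 -> miss, frames {8,2}
5 -> miss, frames {8,2,5}
2 -> hit
7 -> miss, frames {8,2,5,7}
6 -> miss, frames {8,2,5,7,6}
5 -> hit
6 -> hit
8 -> hit
1 -> miss, evict 8, frames {2,5,7,6,1}
6 -> hit
4 -> miss, evict 2, frames {5,7,6,1,4}
8 -> miss, evict 5, frames {7,6,1,4,8}
6 -> hit
4 -> hit
7 -> hit
4 -> hit
2 -> miss, evict 7, frames {6,1,4,8,2}
4 -> hit
1 -> hit
Page faults: 9.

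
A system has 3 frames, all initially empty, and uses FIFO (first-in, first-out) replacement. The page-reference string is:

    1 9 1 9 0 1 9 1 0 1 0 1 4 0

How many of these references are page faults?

4

1 -> miss, frames {1}
9 -> miss, frames {1,9}
1 -> hit
9 -> hit
0 -> miss, frames {1,9,0}
1 -> hit
9 -> hit
1 -> hit
0 -> hit
1 -> hit
0 -> hit
1 -> hit
4 -> miss, evict 1, frames {9,0,4}
0 -> hit
Page faults: 4.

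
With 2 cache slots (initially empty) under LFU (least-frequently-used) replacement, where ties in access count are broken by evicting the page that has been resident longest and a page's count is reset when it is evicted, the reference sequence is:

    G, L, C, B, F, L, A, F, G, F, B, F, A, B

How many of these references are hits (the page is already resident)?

G: fault, frames [G]
L: fault, frames [G, L]
C: fault, evict G, frames [L, C]
B: fault, evict L, frames [C, B]
F: fault, evict C, frames [B, F]
L: fault, evict B, frames [F, L]
A: fault, evict F, frames [L, A]
F: fault, evict L, frames [A, F]
G: fault, evict A, frames [F, G]
F: hit
B: fault, evict G, frames [F, B]
F: hit
A: fault, evict B, frames [F, A]
B: fault, evict A, frames [F, B]
Hits: 2.

2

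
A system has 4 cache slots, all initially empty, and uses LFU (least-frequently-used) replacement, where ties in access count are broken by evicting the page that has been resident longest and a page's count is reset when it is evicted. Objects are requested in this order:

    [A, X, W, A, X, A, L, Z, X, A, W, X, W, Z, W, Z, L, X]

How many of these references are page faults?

A: fault, frames (A)
X: fault, frames (A X)
W: fault, frames (A X W)
A: hit
X: hit
A: hit
L: fault, frames (A X W L)
Z: fault, evict W, frames (A X L Z)
X: hit
A: hit
W: fault, evict L, frames (A X Z W)
X: hit
W: hit
Z: hit
W: hit
Z: hit
L: fault, evict Z, frames (A X W L)
X: hit
Page faults: 7.

7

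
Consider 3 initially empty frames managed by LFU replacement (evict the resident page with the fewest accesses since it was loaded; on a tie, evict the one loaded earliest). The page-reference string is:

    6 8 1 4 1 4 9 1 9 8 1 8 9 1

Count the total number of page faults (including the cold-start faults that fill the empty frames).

6

6: fault, frames (6)
8: fault, frames (6 8)
1: fault, frames (6 8 1)
4: fault, evict 6, frames (8 1 4)
1: hit
4: hit
9: fault, evict 8, frames (1 4 9)
1: hit
9: hit
8: fault, evict 4, frames (1 9 8)
1: hit
8: hit
9: hit
1: hit
Page faults: 6.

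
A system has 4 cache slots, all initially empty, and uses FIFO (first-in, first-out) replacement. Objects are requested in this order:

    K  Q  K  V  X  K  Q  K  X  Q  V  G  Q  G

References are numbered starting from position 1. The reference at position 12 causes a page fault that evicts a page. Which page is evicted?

K

pos 1: K: fault, frames {K}
pos 2: Q: fault, frames {K,Q}
pos 3: K: hit
pos 4: V: fault, frames {K,Q,V}
pos 5: X: fault, frames {K,Q,V,X}
pos 6: K: hit
pos 7: Q: hit
pos 8: K: hit
pos 9: X: hit
pos 10: Q: hit
pos 11: V: hit
pos 12: G: fault, evict K, frames {Q,V,X,G}
At position 12, page K is evicted.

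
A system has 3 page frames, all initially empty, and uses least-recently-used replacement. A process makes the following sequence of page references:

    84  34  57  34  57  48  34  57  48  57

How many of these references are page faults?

84 → miss, frames [84]
34 → miss, frames [84, 34]
57 → miss, frames [84, 34, 57]
34 → hit
57 → hit
48 → miss, evict 84, frames [34, 57, 48]
34 → hit
57 → hit
48 → hit
57 → hit
Page faults: 4.

4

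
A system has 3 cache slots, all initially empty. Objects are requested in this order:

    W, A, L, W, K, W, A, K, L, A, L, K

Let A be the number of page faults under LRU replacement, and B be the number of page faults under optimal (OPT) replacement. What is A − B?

1

Under LRU: F F F . F . F . F . . . → 6 faults.
Under OPT: F F F . F . . . F . . . → 5 faults.
A − B = 6 − 5 = 1.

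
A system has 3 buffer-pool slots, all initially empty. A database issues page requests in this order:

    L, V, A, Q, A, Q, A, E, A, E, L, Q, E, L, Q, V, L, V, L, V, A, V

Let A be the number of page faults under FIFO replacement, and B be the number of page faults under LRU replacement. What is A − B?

Under FIFO: F F F F . . . F . . F . . . . F . . . . F . → 8 faults.
Under LRU: F F F F . . . F . . F F . . . F . . . . F . → 9 faults.
A − B = 8 − 9 = -1.

-1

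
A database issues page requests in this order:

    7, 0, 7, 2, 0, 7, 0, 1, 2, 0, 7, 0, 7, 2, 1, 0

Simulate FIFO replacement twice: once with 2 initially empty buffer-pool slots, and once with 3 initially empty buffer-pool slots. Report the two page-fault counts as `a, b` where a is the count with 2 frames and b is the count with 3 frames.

2 frames: F F . F . F F F F F F . . F F F → 12 faults.
3 frames: F F . F . . . F . . F F . F F . → 8 faults.
8 < 12: adding a frame reduced faults, as is typical.

12, 8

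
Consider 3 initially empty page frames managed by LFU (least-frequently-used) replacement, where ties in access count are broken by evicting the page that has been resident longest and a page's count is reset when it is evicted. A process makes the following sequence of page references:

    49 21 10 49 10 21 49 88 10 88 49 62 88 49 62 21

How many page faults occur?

49 → fault, frames (49)
21 → fault, frames (49 21)
10 → fault, frames (49 21 10)
49 → hit
10 → hit
21 → hit
49 → hit
88 → fault, evict 21, frames (49 10 88)
10 → hit
88 → hit
49 → hit
62 → fault, evict 88, frames (49 10 62)
88 → fault, evict 62, frames (49 10 88)
49 → hit
62 → fault, evict 88, frames (49 10 62)
21 → fault, evict 62, frames (49 10 21)
Page faults: 8.

8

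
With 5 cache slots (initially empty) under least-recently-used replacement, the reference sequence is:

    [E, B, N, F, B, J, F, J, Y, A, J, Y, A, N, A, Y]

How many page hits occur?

E → fault, frames [E]
B → fault, frames [E, B]
N → fault, frames [E, B, N]
F → fault, frames [E, B, N, F]
B → hit
J → fault, frames [E, N, F, B, J]
F → hit
J → hit
Y → fault, evict E, frames [N, B, F, J, Y]
A → fault, evict N, frames [B, F, J, Y, A]
J → hit
Y → hit
A → hit
N → fault, evict B, frames [F, J, Y, A, N]
A → hit
Y → hit
Hits: 8.

8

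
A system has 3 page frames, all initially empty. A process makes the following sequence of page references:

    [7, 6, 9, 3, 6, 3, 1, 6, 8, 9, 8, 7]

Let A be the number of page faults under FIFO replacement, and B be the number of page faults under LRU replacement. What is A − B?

Under FIFO: F F F F . . F F F F . F → 9 faults.
Under LRU: F F F F . . F . F F . F → 8 faults.
A − B = 9 − 8 = 1.

1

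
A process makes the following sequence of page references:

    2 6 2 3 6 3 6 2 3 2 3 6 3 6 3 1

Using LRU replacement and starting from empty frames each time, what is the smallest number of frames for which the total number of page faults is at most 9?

f=1: 16 faults
f=2: 8 faults
f=3: 4 faults
f=4: 4 faults
Smallest f with faults ≤ 9 is 2.

2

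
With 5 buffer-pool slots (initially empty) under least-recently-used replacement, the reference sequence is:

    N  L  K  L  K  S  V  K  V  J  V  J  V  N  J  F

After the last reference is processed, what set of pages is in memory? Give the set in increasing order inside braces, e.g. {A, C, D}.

N → fault, frames [N]
L → fault, frames [N, L]
K → fault, frames [N, L, K]
L → hit
K → hit
S → fault, frames [N, L, K, S]
V → fault, frames [N, L, K, S, V]
K → hit
V → hit
J → fault, evict N, frames [L, S, K, V, J]
V → hit
J → hit
V → hit
N → fault, evict L, frames [S, K, J, V, N]
J → hit
F → fault, evict S, frames [K, V, N, J, F]

{F, J, K, N, V}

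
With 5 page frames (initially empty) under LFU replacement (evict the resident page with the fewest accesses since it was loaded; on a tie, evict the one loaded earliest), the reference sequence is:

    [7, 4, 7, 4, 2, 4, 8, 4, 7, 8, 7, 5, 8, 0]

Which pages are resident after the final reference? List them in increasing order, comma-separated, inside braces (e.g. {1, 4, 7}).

{0, 4, 5, 7, 8}

7 -> miss, frames (7)
4 -> miss, frames (7 4)
7 -> hit
4 -> hit
2 -> miss, frames (7 4 2)
4 -> hit
8 -> miss, frames (7 4 2 8)
4 -> hit
7 -> hit
8 -> hit
7 -> hit
5 -> miss, frames (7 4 2 8 5)
8 -> hit
0 -> miss, evict 2, frames (7 4 8 5 0)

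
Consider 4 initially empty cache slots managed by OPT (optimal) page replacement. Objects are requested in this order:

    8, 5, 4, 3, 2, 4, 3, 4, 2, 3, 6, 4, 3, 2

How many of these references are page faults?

6

8: miss, frames (8)
5: miss, frames (8 5)
4: miss, frames (8 5 4)
3: miss, frames (8 5 4 3)
2: miss, evict 5, frames (8 4 3 2)
4: hit
3: hit
4: hit
2: hit
3: hit
6: miss, evict 8, frames (4 3 2 6)
4: hit
3: hit
2: hit
Page faults: 6.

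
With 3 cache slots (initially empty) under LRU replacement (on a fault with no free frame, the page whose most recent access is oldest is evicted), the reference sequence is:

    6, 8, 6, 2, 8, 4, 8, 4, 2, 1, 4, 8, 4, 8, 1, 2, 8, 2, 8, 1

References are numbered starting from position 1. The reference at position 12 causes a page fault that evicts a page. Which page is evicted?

2

pos 1: 6 -> fault, frames (6)
pos 2: 8 -> fault, frames (6 8)
pos 3: 6 -> hit
pos 4: 2 -> fault, frames (8 6 2)
pos 5: 8 -> hit
pos 6: 4 -> fault, evict 6, frames (2 8 4)
pos 7: 8 -> hit
pos 8: 4 -> hit
pos 9: 2 -> hit
pos 10: 1 -> fault, evict 8, frames (4 2 1)
pos 11: 4 -> hit
pos 12: 8 -> fault, evict 2, frames (1 4 8)
At position 12, page 2 is evicted.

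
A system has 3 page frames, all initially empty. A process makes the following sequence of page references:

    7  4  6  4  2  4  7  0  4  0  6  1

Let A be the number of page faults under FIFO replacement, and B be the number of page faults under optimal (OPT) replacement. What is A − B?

2

Under FIFO: F F F . F . F F F . F F → 9 faults.
Under OPT: F F F . F . . F . . F F → 7 faults.
A − B = 9 − 7 = 2.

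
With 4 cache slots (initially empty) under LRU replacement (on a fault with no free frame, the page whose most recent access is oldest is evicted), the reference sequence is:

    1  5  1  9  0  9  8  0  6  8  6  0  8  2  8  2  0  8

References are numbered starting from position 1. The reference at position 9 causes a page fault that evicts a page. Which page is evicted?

pos 1: 1 -> fault, frames (1)
pos 2: 5 -> fault, frames (1 5)
pos 3: 1 -> hit
pos 4: 9 -> fault, frames (5 1 9)
pos 5: 0 -> fault, frames (5 1 9 0)
pos 6: 9 -> hit
pos 7: 8 -> fault, evict 5, frames (1 0 9 8)
pos 8: 0 -> hit
pos 9: 6 -> fault, evict 1, frames (9 8 0 6)
At position 9, page 1 is evicted.

1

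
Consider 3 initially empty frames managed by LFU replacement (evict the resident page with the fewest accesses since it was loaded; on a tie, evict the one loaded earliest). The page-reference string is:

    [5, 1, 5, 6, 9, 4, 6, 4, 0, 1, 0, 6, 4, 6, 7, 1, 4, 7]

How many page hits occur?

5 → miss, frames (5)
1 → miss, frames (5 1)
5 → hit
6 → miss, frames (5 1 6)
9 → miss, evict 1, frames (5 6 9)
4 → miss, evict 6, frames (5 9 4)
6 → miss, evict 9, frames (5 4 6)
4 → hit
0 → miss, evict 6, frames (5 4 0)
1 → miss, evict 0, frames (5 4 1)
0 → miss, evict 1, frames (5 4 0)
6 → miss, evict 0, frames (5 4 6)
4 → hit
6 → hit
7 → miss, evict 5, frames (4 6 7)
1 → miss, evict 7, frames (4 6 1)
4 → hit
7 → miss, evict 1, frames (4 6 7)
Hits: 5.

5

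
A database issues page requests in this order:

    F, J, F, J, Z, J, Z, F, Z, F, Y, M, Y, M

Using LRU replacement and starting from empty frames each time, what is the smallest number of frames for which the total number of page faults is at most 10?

f=1: 14 faults
f=2: 6 faults
f=3: 5 faults
f=4: 5 faults
f=5: 5 faults
Smallest f with faults ≤ 10 is 2.

2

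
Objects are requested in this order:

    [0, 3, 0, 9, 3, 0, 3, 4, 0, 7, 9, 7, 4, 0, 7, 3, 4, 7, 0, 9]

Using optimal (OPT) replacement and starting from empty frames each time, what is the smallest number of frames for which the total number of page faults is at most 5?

5

f=1: 20 faults
f=2: 13 faults
f=3: 9 faults
f=4: 7 faults
f=5: 5 faults
Smallest f with faults ≤ 5 is 5.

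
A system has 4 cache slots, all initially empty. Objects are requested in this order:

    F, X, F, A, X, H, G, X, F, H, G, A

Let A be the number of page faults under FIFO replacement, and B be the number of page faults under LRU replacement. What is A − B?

Under FIFO: F F . F . F F . F . . . → 6 faults.
Under LRU: F F . F . F F . F . . F → 7 faults.
A − B = 6 − 7 = -1.

-1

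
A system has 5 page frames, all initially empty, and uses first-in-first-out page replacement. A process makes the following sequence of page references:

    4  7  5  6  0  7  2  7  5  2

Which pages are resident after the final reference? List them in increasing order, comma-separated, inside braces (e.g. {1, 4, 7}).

{0, 2, 5, 6, 7}

4 → miss, frames [4]
7 → miss, frames [4, 7]
5 → miss, frames [4, 7, 5]
6 → miss, frames [4, 7, 5, 6]
0 → miss, frames [4, 7, 5, 6, 0]
7 → hit
2 → miss, evict 4, frames [7, 5, 6, 0, 2]
7 → hit
5 → hit
2 → hit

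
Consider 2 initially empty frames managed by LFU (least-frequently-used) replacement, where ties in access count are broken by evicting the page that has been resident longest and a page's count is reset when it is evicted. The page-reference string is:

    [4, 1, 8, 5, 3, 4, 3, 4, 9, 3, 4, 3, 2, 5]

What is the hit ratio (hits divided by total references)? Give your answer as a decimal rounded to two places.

0.29

4 → miss, frames {4}
1 → miss, frames {4,1}
8 → miss, evict 4, frames {1,8}
5 → miss, evict 1, frames {8,5}
3 → miss, evict 8, frames {5,3}
4 → miss, evict 5, frames {3,4}
3 → hit
4 → hit
9 → miss, evict 3, frames {4,9}
3 → miss, evict 9, frames {4,3}
4 → hit
3 → hit
2 → miss, evict 3, frames {4,2}
5 → miss, evict 2, frames {4,5}
Hits: 4 of 14 references → 4/14 = 0.2857.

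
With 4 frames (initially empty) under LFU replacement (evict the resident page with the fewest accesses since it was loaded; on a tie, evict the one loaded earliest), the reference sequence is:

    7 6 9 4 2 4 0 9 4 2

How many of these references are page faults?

6

7 → miss, frames [7]
6 → miss, frames [7, 6]
9 → miss, frames [7, 6, 9]
4 → miss, frames [7, 6, 9, 4]
2 → miss, evict 7, frames [6, 9, 4, 2]
4 → hit
0 → miss, evict 6, frames [9, 4, 2, 0]
9 → hit
4 → hit
2 → hit
Page faults: 6.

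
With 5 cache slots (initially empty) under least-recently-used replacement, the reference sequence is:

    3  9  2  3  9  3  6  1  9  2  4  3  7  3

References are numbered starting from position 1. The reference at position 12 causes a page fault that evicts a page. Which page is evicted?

pos 1: 3 → fault, frames [3]
pos 2: 9 → fault, frames [3, 9]
pos 3: 2 → fault, frames [3, 9, 2]
pos 4: 3 → hit
pos 5: 9 → hit
pos 6: 3 → hit
pos 7: 6 → fault, frames [2, 9, 3, 6]
pos 8: 1 → fault, frames [2, 9, 3, 6, 1]
pos 9: 9 → hit
pos 10: 2 → hit
pos 11: 4 → fault, evict 3, frames [6, 1, 9, 2, 4]
pos 12: 3 → fault, evict 6, frames [1, 9, 2, 4, 3]
At position 12, page 6 is evicted.

6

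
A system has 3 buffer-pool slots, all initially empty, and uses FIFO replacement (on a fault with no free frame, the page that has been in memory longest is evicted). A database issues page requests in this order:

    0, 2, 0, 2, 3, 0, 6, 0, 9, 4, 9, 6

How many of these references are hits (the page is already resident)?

4

0 -> miss, frames [0]
2 -> miss, frames [0, 2]
0 -> hit
2 -> hit
3 -> miss, frames [0, 2, 3]
0 -> hit
6 -> miss, evict 0, frames [2, 3, 6]
0 -> miss, evict 2, frames [3, 6, 0]
9 -> miss, evict 3, frames [6, 0, 9]
4 -> miss, evict 6, frames [0, 9, 4]
9 -> hit
6 -> miss, evict 0, frames [9, 4, 6]
Hits: 4.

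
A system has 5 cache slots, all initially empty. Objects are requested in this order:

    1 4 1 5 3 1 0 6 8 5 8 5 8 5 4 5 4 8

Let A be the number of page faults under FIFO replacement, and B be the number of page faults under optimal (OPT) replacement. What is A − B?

Under FIFO: F F . F F . F F F . . . . . F F . . → 9 faults.
Under OPT: F F . F F . F F F . . . . . . . . . → 7 faults.
A − B = 9 − 7 = 2.

2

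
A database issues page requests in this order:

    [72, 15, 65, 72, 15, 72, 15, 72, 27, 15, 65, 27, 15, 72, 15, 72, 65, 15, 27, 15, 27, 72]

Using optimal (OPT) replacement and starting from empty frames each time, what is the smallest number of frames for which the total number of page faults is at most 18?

f=1: 22 faults
f=2: 11 faults
f=3: 6 faults
f=4: 4 faults
Smallest f with faults ≤ 18 is 2.

2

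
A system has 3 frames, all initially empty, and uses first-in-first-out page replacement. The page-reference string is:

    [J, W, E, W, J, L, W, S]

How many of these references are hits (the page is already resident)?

3

J: miss, frames (J)
W: miss, frames (J W)
E: miss, frames (J W E)
W: hit
J: hit
L: miss, evict J, frames (W E L)
W: hit
S: miss, evict W, frames (E L S)
Hits: 3.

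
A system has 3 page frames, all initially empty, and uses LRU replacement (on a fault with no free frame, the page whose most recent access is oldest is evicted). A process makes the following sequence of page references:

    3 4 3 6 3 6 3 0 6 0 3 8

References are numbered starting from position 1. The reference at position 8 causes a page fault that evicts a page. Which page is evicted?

pos 1: 3 → miss, frames {3}
pos 2: 4 → miss, frames {3,4}
pos 3: 3 → hit
pos 4: 6 → miss, frames {4,3,6}
pos 5: 3 → hit
pos 6: 6 → hit
pos 7: 3 → hit
pos 8: 0 → miss, evict 4, frames {6,3,0}
At position 8, page 4 is evicted.

4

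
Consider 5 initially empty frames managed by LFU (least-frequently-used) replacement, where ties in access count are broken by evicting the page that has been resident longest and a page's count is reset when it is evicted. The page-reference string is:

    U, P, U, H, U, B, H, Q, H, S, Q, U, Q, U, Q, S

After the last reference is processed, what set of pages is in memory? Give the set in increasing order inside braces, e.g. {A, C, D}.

U -> fault, frames {U}
P -> fault, frames {U,P}
U -> hit
H -> fault, frames {U,P,H}
U -> hit
B -> fault, frames {U,P,H,B}
H -> hit
Q -> fault, frames {U,P,H,B,Q}
H -> hit
S -> fault, evict P, frames {U,H,B,Q,S}
Q -> hit
U -> hit
Q -> hit
U -> hit
Q -> hit
S -> hit

{B, H, Q, S, U}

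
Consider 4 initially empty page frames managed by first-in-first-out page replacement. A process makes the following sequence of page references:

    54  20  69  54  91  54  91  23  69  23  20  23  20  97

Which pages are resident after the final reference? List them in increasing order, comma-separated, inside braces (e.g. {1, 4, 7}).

54 → miss, frames {54}
20 → miss, frames {54,20}
69 → miss, frames {54,20,69}
54 → hit
91 → miss, frames {54,20,69,91}
54 → hit
91 → hit
23 → miss, evict 54, frames {20,69,91,23}
69 → hit
23 → hit
20 → hit
23 → hit
20 → hit
97 → miss, evict 20, frames {69,91,23,97}

{23, 69, 91, 97}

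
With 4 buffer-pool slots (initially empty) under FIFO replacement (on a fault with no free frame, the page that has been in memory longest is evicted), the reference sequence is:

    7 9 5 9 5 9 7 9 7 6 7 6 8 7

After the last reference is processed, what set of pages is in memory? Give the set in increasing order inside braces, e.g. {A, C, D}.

{5, 6, 7, 8}

7 -> miss, frames {7}
9 -> miss, frames {7,9}
5 -> miss, frames {7,9,5}
9 -> hit
5 -> hit
9 -> hit
7 -> hit
9 -> hit
7 -> hit
6 -> miss, frames {7,9,5,6}
7 -> hit
6 -> hit
8 -> miss, evict 7, frames {9,5,6,8}
7 -> miss, evict 9, frames {5,6,8,7}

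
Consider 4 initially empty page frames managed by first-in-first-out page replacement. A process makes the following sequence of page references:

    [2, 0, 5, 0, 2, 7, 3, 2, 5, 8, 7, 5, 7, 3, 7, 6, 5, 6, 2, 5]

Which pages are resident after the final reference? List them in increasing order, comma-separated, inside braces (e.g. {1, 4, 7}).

{2, 3, 5, 6}

2: fault, frames (2)
0: fault, frames (2 0)
5: fault, frames (2 0 5)
0: hit
2: hit
7: fault, frames (2 0 5 7)
3: fault, evict 2, frames (0 5 7 3)
2: fault, evict 0, frames (5 7 3 2)
5: hit
8: fault, evict 5, frames (7 3 2 8)
7: hit
5: fault, evict 7, frames (3 2 8 5)
7: fault, evict 3, frames (2 8 5 7)
3: fault, evict 2, frames (8 5 7 3)
7: hit
6: fault, evict 8, frames (5 7 3 6)
5: hit
6: hit
2: fault, evict 5, frames (7 3 6 2)
5: fault, evict 7, frames (3 6 2 5)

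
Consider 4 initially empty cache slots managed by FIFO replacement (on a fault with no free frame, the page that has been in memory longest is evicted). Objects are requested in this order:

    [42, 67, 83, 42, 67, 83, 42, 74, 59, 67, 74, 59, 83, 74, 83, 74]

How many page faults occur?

42: miss, frames {42}
67: miss, frames {42,67}
83: miss, frames {42,67,83}
42: hit
67: hit
83: hit
42: hit
74: miss, frames {42,67,83,74}
59: miss, evict 42, frames {67,83,74,59}
67: hit
74: hit
59: hit
83: hit
74: hit
83: hit
74: hit
Page faults: 5.

5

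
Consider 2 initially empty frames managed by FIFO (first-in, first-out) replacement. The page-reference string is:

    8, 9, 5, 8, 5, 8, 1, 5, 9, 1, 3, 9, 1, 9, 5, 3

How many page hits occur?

3

8: fault, frames {8}
9: fault, frames {8,9}
5: fault, evict 8, frames {9,5}
8: fault, evict 9, frames {5,8}
5: hit
8: hit
1: fault, evict 5, frames {8,1}
5: fault, evict 8, frames {1,5}
9: fault, evict 1, frames {5,9}
1: fault, evict 5, frames {9,1}
3: fault, evict 9, frames {1,3}
9: fault, evict 1, frames {3,9}
1: fault, evict 3, frames {9,1}
9: hit
5: fault, evict 9, frames {1,5}
3: fault, evict 1, frames {5,3}
Hits: 3.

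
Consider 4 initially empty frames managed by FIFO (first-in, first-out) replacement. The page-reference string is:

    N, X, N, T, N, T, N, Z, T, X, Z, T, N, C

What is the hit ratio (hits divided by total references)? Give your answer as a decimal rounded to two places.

N: fault, frames (N)
X: fault, frames (N X)
N: hit
T: fault, frames (N X T)
N: hit
T: hit
N: hit
Z: fault, frames (N X T Z)
T: hit
X: hit
Z: hit
T: hit
N: hit
C: fault, evict N, frames (X T Z C)
Hits: 9 of 14 references → 9/14 = 0.6429.

0.64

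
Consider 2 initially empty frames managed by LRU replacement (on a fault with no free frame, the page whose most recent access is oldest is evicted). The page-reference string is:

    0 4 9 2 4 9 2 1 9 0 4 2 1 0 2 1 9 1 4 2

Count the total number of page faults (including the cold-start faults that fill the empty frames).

19

0 → fault, frames (0)
4 → fault, frames (0 4)
9 → fault, evict 0, frames (4 9)
2 → fault, evict 4, frames (9 2)
4 → fault, evict 9, frames (2 4)
9 → fault, evict 2, frames (4 9)
2 → fault, evict 4, frames (9 2)
1 → fault, evict 9, frames (2 1)
9 → fault, evict 2, frames (1 9)
0 → fault, evict 1, frames (9 0)
4 → fault, evict 9, frames (0 4)
2 → fault, evict 0, frames (4 2)
1 → fault, evict 4, frames (2 1)
0 → fault, evict 2, frames (1 0)
2 → fault, evict 1, frames (0 2)
1 → fault, evict 0, frames (2 1)
9 → fault, evict 2, frames (1 9)
1 → hit
4 → fault, evict 9, frames (1 4)
2 → fault, evict 1, frames (4 2)
Page faults: 19.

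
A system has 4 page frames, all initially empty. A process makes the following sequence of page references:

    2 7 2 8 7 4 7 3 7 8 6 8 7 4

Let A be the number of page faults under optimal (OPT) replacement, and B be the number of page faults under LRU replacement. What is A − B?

Under OPT: F F . F . F . F . . F . . . → 6 faults.
Under LRU: F F . F . F . F . . F . . F → 7 faults.
A − B = 6 − 7 = -1.

-1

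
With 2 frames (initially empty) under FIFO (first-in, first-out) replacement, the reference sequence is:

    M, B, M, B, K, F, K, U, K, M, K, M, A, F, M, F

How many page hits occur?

M: fault, frames {M}
B: fault, frames {M,B}
M: hit
B: hit
K: fault, evict M, frames {B,K}
F: fault, evict B, frames {K,F}
K: hit
U: fault, evict K, frames {F,U}
K: fault, evict F, frames {U,K}
M: fault, evict U, frames {K,M}
K: hit
M: hit
A: fault, evict K, frames {M,A}
F: fault, evict M, frames {A,F}
M: fault, evict A, frames {F,M}
F: hit
Hits: 6.

6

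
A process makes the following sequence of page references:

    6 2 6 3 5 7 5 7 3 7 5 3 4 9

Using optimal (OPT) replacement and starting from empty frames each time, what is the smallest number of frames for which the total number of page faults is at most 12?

2

f=1: 14 faults
f=2: 9 faults
f=3: 7 faults
f=4: 7 faults
f=5: 7 faults
f=6: 7 faults
f=7: 7 faults
Smallest f with faults ≤ 12 is 2.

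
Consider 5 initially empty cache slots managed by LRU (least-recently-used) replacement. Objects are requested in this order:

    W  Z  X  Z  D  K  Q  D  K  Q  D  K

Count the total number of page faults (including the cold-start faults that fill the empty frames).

W → miss, frames (W)
Z → miss, frames (W Z)
X → miss, frames (W Z X)
Z → hit
D → miss, frames (W X Z D)
K → miss, frames (W X Z D K)
Q → miss, evict W, frames (X Z D K Q)
D → hit
K → hit
Q → hit
D → hit
K → hit
Page faults: 6.

6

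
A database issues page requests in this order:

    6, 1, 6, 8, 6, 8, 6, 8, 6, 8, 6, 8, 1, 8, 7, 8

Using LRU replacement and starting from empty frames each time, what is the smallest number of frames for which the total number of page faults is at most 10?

f=1: 16 faults
f=2: 5 faults
f=3: 4 faults
f=4: 4 faults
Smallest f with faults ≤ 10 is 2.

2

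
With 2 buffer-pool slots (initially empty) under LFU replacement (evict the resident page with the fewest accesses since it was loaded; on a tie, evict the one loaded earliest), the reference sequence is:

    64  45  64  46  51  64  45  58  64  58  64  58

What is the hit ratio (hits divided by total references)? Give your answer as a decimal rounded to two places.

0.50

64 → miss, frames (64)
45 → miss, frames (64 45)
64 → hit
46 → miss, evict 45, frames (64 46)
51 → miss, evict 46, frames (64 51)
64 → hit
45 → miss, evict 51, frames (64 45)
58 → miss, evict 45, frames (64 58)
64 → hit
58 → hit
64 → hit
58 → hit
Hits: 6 of 12 references → 6/12 = 0.5000.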